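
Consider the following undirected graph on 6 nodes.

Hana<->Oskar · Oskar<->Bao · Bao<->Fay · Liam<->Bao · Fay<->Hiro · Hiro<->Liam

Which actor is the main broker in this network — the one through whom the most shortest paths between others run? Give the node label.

Bao

Unnormalized betweenness of each node: Bao:13/2, Fay:3/2, Hana:0, Hiro:1/2, Liam:3/2, Oskar:4.
Bao has the largest value, 13/2, making it the main broker — the node through which the most shortest paths run.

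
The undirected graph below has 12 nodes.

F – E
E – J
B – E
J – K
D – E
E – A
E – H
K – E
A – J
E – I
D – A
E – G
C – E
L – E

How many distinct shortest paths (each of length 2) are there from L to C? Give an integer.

The shortest distance is 2, and the only length-2 path is L–E–C. So there is exactly 1 shortest path.

1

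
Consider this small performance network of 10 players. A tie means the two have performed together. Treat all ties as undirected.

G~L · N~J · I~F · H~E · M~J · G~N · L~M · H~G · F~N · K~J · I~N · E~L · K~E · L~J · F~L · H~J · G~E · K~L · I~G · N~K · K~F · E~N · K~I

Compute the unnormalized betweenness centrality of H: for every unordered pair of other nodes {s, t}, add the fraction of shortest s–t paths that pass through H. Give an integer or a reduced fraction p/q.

Pairs whose geodesics pass through H — J–G: 1/3; J–E: 1/4.
All other pairs contribute 0.
Summing the contributions gives betweenness(H) = 7/12.

7/12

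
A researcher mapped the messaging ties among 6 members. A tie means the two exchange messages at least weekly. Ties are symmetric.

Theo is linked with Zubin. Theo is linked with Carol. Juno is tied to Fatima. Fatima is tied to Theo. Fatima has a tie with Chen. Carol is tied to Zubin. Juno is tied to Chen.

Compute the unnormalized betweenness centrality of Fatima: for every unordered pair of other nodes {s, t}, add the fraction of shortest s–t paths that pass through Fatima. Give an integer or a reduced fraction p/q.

6

Pairs whose geodesics pass through Fatima — Carol–Chen: 1; Carol–Juno: 1; Theo–Chen: 1; Theo–Juno: 1; Zubin–Chen: 1; Zubin–Juno: 1.
All other pairs contribute 0.
Summing the contributions gives betweenness(Fatima) = 6.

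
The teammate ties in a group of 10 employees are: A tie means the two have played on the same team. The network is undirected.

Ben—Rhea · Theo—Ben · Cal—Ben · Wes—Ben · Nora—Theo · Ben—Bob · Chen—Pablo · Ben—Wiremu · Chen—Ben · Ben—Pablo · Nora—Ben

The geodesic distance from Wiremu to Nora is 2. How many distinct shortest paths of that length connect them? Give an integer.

1

The shortest distance is 2, and the only length-2 path is Wiremu–Ben–Nora. So there is exactly 1 shortest path.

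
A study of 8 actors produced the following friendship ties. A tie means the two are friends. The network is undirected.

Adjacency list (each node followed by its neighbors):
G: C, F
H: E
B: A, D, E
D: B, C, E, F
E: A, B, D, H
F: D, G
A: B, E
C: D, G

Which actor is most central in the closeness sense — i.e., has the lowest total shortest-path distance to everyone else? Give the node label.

Farness (sum of distances to all others) for each node — A:16, B:12, C:14, D:10, E:11, F:14, G:18, H:17.
The smallest farness is 10, for D, so D has the highest closeness.

D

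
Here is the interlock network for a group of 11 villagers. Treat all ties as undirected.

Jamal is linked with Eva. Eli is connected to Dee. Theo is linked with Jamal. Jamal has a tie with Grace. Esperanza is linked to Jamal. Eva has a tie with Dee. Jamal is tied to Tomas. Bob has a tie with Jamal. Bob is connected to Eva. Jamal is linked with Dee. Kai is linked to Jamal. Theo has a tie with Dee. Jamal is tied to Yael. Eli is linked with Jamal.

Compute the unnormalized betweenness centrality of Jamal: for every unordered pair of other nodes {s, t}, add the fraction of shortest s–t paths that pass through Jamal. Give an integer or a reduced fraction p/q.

39

Pairs whose geodesics pass through Jamal — Dee–Tomas: 1; Dee–Esperanza: 1; Dee–Kai: 1; Dee–Yael: 1; Dee–Grace: 1; Dee–Bob: 1/2; Tomas–Esperanza: 1; Tomas–Eva: 1; Tomas–Kai: 1; Tomas–Yael: 1; Tomas–Grace: 1; Tomas–Bob: 1; Tomas–Theo: 1; Tomas–Eli: 1 … (+27 more pairs).
All other pairs contribute 0.
Summing the contributions gives betweenness(Jamal) = 39.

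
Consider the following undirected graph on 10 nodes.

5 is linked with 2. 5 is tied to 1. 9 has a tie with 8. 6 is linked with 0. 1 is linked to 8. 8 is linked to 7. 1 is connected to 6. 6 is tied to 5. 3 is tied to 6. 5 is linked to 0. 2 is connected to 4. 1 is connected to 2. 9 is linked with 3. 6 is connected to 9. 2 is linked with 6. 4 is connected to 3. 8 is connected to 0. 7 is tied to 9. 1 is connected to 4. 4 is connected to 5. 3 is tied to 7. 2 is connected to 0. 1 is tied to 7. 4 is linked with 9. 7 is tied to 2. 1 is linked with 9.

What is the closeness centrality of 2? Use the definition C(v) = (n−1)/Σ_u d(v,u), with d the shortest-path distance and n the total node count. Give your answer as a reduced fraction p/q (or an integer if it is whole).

3/4

Distances from 2: 0:1, 1:1, 3:2, 4:1, 5:1, 6:1, 7:1, 8:2, 9:2. Sum = 12.
n = 10, so closeness = 9/12 = 3/4.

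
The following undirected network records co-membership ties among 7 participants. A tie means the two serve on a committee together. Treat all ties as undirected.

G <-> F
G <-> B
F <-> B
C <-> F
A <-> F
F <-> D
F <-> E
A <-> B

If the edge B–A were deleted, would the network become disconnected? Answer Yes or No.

Even without that edge, B still reaches A via B – F – A, so the network stays connected. Not a bridge.

No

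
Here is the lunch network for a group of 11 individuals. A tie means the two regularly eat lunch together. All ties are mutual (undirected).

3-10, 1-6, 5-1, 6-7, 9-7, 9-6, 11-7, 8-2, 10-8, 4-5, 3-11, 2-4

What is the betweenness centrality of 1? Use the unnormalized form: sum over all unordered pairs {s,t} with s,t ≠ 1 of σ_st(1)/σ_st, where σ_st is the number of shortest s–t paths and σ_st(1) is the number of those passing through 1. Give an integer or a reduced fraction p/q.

Pairs whose geodesics pass through 1 — 11–4: 1/2; 11–5: 1; 3–5: 1/2; 8–6: 1/2; 2–6: 1; 2–9: 1; 2–7: 1/2; 4–6: 1; 4–9: 1; 4–7: 1; 5–6: 1; 5–9: 1; 5–7: 1.
All other pairs contribute 0.
Summing the contributions gives betweenness(1) = 11.

11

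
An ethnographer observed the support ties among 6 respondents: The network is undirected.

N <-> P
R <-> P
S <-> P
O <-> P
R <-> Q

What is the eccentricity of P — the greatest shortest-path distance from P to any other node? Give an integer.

2

Distances from P: N:1, O:1, Q:2, R:1, S:1.
The largest is 2 (to Q), so the eccentricity of P is 2.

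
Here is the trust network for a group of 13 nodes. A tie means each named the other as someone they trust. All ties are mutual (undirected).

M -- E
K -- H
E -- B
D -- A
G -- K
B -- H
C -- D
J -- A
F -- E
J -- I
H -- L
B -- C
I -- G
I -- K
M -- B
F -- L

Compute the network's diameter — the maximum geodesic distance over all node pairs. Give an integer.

Eccentricity of each node (its greatest distance to any other): A:5, B:4, C:4, D:4, E:5, F:5, G:4, H:4, I:4, J:5, K:4, L:5, M:5.
The maximum eccentricity is 5, realized for instance by the pair L–A via L – H – B – C – D – A. So the diameter is 5.

5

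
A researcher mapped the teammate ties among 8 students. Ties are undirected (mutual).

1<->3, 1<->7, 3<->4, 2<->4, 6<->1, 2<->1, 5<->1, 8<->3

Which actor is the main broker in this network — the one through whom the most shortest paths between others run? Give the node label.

1

Unnormalized betweenness of each node: 1:16, 2:2, 3:8, 4:1, 5:0, 6:0, 7:0, 8:0.
1 has the largest value, 16, making it the main broker — the node through which the most shortest paths run.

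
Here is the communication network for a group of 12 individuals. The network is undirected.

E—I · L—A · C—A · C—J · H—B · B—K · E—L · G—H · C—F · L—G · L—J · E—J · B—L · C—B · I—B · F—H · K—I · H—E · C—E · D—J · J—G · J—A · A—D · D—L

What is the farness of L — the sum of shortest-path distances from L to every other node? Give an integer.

17

Distances from L: A:1, B:1, C:2, D:1, E:1, F:3, G:1, H:2, I:2, J:1, K:2.
Sum = 1 + 1 + 2 + 1 + 1 + 3 + 1 + 2 + 2 + 1 + 2 = 17.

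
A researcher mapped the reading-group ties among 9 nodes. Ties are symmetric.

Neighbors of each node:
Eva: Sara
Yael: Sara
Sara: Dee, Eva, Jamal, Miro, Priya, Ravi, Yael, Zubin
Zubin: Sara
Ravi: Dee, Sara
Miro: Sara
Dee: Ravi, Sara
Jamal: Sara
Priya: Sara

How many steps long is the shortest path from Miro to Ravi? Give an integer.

2

One shortest route is Miro – Sara – Ravi, which uses 2 edges, and Miro and Ravi are not directly tied, so nothing shorter exists. So d(Miro,Ravi) = 2.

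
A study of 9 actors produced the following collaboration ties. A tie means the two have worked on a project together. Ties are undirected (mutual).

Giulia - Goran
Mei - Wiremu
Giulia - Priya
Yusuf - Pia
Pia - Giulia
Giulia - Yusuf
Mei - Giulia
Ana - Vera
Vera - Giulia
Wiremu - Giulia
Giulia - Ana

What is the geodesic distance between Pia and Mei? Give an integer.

One shortest route is Pia – Giulia – Mei, which uses 2 edges, and Pia and Mei are not directly tied, so nothing shorter exists. So d(Pia,Mei) = 2.

2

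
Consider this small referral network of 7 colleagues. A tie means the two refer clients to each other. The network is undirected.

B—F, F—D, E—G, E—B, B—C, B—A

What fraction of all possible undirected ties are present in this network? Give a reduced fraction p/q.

There are 6 edges and 7 nodes, so the maximum possible is C(7,2) = 21.
Density = 6/21 = 2/7.

2/7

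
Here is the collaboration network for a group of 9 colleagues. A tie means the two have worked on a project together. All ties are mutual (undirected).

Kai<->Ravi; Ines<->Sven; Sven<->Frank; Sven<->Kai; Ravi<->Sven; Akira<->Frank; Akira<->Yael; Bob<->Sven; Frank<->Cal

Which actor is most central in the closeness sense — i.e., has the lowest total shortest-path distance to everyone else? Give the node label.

Farness (sum of distances to all others) for each node — Akira:18, Bob:19, Cal:20, Frank:13, Ines:19, Kai:18, Ravi:18, Sven:12, Yael:25.
The smallest farness is 12, for Sven, so Sven has the highest closeness.

Sven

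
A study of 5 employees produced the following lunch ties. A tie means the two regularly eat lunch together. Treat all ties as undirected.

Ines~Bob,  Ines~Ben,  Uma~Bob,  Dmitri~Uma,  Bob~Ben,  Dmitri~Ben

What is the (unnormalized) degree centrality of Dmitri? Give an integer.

Dmitri is directly tied to Ben and Uma. That is 2 neighbors, so the degree of Dmitri is 2.

2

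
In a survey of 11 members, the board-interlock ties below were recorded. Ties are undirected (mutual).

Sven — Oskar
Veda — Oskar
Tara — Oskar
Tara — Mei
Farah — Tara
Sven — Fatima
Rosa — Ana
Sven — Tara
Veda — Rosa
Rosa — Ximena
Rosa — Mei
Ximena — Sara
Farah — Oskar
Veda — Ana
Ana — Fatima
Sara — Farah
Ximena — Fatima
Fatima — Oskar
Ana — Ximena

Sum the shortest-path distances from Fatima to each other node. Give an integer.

17

Distances from Fatima: Ana:1, Farah:2, Mei:3, Oskar:1, Rosa:2, Sara:2, Sven:1, Tara:2, Veda:2, Ximena:1.
Sum = 1 + 2 + 3 + 1 + 2 + 2 + 1 + 2 + 2 + 1 = 17.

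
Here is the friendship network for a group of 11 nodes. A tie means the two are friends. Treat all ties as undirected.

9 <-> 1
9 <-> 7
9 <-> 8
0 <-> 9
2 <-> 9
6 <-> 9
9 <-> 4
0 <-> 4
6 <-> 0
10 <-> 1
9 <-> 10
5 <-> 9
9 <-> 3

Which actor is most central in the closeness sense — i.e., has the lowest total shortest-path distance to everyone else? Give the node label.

9

Farness (sum of distances to all others) for each node — 0:17, 1:18, 2:19, 3:19, 4:18, 5:19, 6:18, 7:19, 8:19, 9:10, 10:18.
The smallest farness is 10, for 9, so 9 has the highest closeness.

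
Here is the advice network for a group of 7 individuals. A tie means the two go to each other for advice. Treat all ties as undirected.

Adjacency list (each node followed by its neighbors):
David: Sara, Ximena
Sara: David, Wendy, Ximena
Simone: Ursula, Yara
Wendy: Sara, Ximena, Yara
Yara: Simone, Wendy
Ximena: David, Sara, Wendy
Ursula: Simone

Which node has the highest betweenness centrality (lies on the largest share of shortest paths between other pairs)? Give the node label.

Wendy

Unnormalized betweenness of each node: David:0, Sara:2, Simone:5, Ursula:0, Wendy:9, Ximena:2, Yara:8.
Wendy has the largest value, 9, making it the main broker — the node through which the most shortest paths run.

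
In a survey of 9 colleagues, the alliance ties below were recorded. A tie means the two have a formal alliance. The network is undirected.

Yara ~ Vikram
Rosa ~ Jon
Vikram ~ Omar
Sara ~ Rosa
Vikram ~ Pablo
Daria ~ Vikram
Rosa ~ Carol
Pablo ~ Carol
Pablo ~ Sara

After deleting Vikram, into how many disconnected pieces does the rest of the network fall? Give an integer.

4

Without Vikram, the remaining ties split the others into: {Yara}; {Carol, Jon, Pablo, Rosa, Sara}; {Omar}; {Daria}.
That's 4 separate components.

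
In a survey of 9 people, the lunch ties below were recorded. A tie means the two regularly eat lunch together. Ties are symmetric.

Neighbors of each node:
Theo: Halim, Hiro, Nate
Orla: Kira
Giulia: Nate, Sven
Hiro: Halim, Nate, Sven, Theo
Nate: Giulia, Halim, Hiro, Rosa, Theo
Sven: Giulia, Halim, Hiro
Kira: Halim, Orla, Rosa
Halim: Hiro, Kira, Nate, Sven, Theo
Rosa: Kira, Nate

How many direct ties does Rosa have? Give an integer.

2

Rosa is directly tied to Kira and Nate. That is 2 neighbors, so the degree of Rosa is 2.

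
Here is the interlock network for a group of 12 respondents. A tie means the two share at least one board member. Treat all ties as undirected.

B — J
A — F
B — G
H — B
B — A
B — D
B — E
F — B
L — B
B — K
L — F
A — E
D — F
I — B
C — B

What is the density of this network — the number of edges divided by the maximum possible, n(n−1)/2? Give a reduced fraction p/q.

There are 15 edges and 12 nodes, so the maximum possible is C(12,2) = 66.
Density = 15/66 = 5/22.

5/22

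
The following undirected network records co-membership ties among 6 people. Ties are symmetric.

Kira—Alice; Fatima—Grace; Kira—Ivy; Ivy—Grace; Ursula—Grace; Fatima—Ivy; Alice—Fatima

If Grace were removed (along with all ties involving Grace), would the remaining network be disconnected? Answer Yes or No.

Removing Grace leaves {Ursula} with no path to {Alice, Fatima, Ivy, and Kira}, so the network splits into 2 components. Grace is a cut vertex.

Yes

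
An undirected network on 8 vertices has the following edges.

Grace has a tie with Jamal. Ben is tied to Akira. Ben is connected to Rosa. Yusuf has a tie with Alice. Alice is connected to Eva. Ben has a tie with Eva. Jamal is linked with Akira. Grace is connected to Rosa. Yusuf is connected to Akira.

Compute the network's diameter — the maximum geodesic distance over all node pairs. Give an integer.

Eccentricity of each node (its greatest distance to any other): Akira:2, Alice:4, Ben:2, Eva:3, Grace:4, Jamal:3, Rosa:3, Yusuf:3.
The maximum eccentricity is 4, realized for instance by the pair Alice–Grace via Alice – Yusuf – Akira – Jamal – Grace. So the diameter is 4.

4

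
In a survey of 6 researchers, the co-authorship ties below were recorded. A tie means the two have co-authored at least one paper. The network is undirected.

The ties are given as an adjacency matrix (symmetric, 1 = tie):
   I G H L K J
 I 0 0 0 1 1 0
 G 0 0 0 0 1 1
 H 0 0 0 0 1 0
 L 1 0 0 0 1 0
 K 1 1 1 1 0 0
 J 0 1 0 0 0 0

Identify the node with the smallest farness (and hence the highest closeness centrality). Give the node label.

Farness (sum of distances to all others) for each node — G:8, H:10, I:9, J:12, K:6, L:9.
The smallest farness is 6, for K, so K has the highest closeness.

K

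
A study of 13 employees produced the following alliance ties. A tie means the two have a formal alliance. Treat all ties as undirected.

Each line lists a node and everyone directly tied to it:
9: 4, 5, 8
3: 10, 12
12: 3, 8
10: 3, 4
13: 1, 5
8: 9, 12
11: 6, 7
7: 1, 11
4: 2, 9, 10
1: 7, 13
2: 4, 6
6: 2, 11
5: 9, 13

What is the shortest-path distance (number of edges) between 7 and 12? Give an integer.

One shortest route is 7 – 1 – 13 – 5 – 9 – 8 – 12, which uses 6 edges, and at distance 5 from 7 we only reach {8, 10}, which does not include 12. So d(7,12) = 6.

6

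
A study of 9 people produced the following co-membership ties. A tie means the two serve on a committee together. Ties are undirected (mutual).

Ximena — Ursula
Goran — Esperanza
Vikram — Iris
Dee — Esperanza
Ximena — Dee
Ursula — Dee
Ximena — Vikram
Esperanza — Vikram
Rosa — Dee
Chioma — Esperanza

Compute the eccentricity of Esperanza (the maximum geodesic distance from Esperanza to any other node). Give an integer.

Distances from Esperanza: Chioma:1, Dee:1, Goran:1, Iris:2, Rosa:2, Ursula:2, Vikram:1, Ximena:2.
The largest is 2 (to Ursula, Ximena, Rosa, and Iris), so the eccentricity of Esperanza is 2.

2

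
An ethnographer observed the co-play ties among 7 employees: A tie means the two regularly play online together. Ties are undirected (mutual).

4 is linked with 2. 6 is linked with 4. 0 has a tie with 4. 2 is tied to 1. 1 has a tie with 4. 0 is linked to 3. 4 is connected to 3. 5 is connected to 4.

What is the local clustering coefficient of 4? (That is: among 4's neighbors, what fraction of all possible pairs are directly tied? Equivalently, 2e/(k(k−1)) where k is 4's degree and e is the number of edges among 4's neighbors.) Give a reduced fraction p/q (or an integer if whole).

4's neighbors: 0, 1, 2, 3, 5, and 6 (k = 6).
Possible neighbor pairs: C(6,2) = 15. Edges among them: 0–3, 1–2 → e = 2.
Clustering(4) = 2/15.

2/15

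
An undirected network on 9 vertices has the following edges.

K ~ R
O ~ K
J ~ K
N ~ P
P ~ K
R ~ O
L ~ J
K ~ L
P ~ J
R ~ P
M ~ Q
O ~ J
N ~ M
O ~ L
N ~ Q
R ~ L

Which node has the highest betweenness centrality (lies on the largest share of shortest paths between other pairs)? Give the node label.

Unnormalized betweenness of each node: J:8/3, K:35/12, L:1/4, M:0, N:12, O:1/4, P:61/4, Q:0, R:8/3.
P has the largest value, 61/4, making it the main broker — the node through which the most shortest paths run.

P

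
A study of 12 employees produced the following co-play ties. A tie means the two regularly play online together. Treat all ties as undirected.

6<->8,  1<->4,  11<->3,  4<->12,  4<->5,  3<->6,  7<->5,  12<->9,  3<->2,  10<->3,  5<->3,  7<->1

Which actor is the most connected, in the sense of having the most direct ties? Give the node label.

Degrees — 1:2, 2:1, 3:5, 4:3, 5:3, 6:2, 7:2, 8:1, 9:1, 10:1, 11:1, 12:2.
The maximum is 5, attained only by 3.

3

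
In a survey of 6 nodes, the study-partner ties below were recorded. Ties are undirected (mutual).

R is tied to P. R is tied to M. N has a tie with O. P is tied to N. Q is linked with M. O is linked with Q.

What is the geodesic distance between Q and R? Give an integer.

2

One shortest route is Q – M – R, which uses 2 edges, and Q and R are not directly tied, so nothing shorter exists. So d(Q,R) = 2.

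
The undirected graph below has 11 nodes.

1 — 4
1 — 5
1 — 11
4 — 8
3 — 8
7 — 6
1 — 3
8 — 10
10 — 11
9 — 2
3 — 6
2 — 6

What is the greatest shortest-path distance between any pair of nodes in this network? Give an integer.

Eccentricity of each node (its greatest distance to any other): 1:4, 2:4, 3:3, 4:5, 5:5, 6:3, 7:4, 8:4, 9:5, 10:5, 11:5.
The maximum eccentricity is 5, realized for instance by the pair 4–9 via 4 – 8 – 3 – 6 – 2 – 9. So the diameter is 5.

5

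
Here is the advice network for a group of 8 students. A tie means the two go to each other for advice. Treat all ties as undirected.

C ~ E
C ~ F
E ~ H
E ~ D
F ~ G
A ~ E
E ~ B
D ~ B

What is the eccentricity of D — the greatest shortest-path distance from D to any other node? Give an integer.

Distances from D: A:2, B:1, C:2, E:1, F:3, G:4, H:2.
The largest is 4 (to G), so the eccentricity of D is 4.

4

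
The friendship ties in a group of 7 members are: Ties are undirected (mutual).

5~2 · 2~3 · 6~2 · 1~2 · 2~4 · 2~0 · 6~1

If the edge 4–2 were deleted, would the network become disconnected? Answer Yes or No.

Yes

Without the 4–2 edge there is no alternate route between 4 and 2, so the network disconnects. It is a bridge.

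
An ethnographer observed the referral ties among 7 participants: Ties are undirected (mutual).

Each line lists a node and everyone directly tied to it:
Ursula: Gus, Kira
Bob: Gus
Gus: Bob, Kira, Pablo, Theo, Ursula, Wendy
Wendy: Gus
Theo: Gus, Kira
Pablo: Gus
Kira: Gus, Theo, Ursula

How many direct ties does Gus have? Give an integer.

6

Gus is directly tied to Bob, Kira, Pablo, Theo, Ursula, and Wendy. That is 6 neighbors, so the degree of Gus is 6.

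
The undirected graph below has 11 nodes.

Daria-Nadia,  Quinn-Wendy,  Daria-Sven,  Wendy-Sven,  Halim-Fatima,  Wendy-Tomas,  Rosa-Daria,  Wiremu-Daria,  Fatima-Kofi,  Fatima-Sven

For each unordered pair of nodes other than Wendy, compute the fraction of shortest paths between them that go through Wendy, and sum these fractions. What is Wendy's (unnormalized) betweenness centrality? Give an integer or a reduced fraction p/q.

17

Pairs whose geodesics pass through Wendy — Tomas–Fatima: 1; Tomas–Rosa: 1; Tomas–Daria: 1; Tomas–Quinn: 1; Tomas–Halim: 1; Tomas–Sven: 1; Tomas–Wiremu: 1; Tomas–Nadia: 1; Tomas–Kofi: 1; Fatima–Quinn: 1; Rosa–Quinn: 1; Daria–Quinn: 1; Quinn–Halim: 1; Quinn–Sven: 1 … (+3 more pairs).
All other pairs contribute 0.
Summing the contributions gives betweenness(Wendy) = 17.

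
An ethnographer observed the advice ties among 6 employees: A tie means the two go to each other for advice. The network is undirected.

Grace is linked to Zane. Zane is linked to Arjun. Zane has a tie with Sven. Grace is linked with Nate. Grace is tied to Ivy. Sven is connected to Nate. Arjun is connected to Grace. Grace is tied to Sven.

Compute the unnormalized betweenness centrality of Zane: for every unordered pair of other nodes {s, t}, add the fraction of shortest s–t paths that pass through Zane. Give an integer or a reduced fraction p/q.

Pairs whose geodesics pass through Zane — Sven–Arjun: 1/2.
All other pairs contribute 0.
Summing the contributions gives betweenness(Zane) = 1/2.

1/2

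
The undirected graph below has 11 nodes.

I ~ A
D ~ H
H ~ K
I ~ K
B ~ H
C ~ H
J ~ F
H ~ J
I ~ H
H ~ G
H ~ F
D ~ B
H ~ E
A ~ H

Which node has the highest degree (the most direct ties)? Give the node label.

H

Degrees — A:2, B:2, C:1, D:2, E:1, F:2, G:1, H:10, I:3, J:2, K:2.
The maximum is 10, attained only by H.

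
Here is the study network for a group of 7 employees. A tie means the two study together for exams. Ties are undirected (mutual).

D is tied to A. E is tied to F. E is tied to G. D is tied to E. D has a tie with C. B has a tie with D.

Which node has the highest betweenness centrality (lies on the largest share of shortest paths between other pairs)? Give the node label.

D

Unnormalized betweenness of each node: A:0, B:0, C:0, D:12, E:9, F:0, G:0.
D has the largest value, 12, making it the main broker — the node through which the most shortest paths run.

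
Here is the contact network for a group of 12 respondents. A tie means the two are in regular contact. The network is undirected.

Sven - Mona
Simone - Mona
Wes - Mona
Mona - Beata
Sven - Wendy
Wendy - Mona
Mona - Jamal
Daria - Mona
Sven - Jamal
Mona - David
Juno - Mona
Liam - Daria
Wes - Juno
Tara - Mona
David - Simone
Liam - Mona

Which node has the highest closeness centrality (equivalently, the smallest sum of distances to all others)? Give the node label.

Mona

Farness (sum of distances to all others) for each node — Beata:21, Daria:20, David:20, Jamal:20, Juno:20, Liam:20, Mona:11, Simone:20, Sven:19, Tara:21, Wendy:20, Wes:20.
The smallest farness is 11, for Mona, so Mona has the highest closeness.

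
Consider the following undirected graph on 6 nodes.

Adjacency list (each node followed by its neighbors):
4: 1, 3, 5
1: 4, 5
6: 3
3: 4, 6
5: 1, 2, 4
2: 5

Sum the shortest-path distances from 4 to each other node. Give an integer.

7

Distances from 4: 1:1, 2:2, 3:1, 5:1, 6:2.
Sum = 1 + 2 + 1 + 1 + 2 = 7.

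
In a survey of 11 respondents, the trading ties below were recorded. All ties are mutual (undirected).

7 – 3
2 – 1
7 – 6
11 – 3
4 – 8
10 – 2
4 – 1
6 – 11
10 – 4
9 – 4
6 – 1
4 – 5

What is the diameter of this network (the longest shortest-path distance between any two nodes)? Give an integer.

Eccentricity of each node (its greatest distance to any other): 1:3, 2:4, 3:5, 4:4, 5:5, 6:3, 7:4, 8:5, 9:5, 10:5, 11:4.
The maximum eccentricity is 5, realized for instance by the pair 8–3 via 8 – 4 – 1 – 6 – 11 – 3. So the diameter is 5.

5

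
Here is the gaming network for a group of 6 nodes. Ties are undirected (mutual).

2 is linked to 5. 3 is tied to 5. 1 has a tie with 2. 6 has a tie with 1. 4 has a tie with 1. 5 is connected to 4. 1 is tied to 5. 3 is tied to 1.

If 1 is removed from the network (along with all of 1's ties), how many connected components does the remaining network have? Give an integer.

Without 1, the remaining ties split the others into: {2, 3, 4, 5}; {6}.
That's 2 separate components.

2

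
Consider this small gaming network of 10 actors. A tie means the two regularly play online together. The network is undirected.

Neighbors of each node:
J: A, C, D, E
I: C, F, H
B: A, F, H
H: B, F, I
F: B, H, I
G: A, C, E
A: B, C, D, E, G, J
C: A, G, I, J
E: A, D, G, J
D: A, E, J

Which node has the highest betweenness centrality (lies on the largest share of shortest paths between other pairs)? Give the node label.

A

Unnormalized betweenness of each node: A:27/2, B:8, C:22/3, D:0, E:5/6, F:1/2, G:2/3, H:1/2, I:4, J:5/3.
A has the largest value, 27/2, making it the main broker — the node through which the most shortest paths run.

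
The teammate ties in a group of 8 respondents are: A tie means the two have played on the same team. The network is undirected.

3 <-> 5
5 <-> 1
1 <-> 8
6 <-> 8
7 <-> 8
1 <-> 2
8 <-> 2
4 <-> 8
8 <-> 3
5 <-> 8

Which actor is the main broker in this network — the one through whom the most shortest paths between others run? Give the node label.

8

Unnormalized betweenness of each node: 1:1/2, 2:0, 3:0, 4:0, 5:1/2, 6:0, 7:0, 8:17.
8 has the largest value, 17, making it the main broker — the node through which the most shortest paths run.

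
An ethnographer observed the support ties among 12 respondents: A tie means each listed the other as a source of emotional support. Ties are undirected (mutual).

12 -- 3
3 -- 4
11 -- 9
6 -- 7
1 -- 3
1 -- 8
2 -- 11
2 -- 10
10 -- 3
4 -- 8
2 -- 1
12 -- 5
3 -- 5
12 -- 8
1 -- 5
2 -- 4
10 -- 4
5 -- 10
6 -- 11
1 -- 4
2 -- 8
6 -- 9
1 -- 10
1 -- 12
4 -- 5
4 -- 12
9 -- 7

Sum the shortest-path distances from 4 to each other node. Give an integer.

Distances from 4: 1:1, 2:1, 3:1, 5:1, 6:3, 7:4, 8:1, 9:3, 10:1, 11:2, 12:1.
Sum = 1 + 1 + 1 + 1 + 3 + 4 + 1 + 3 + 1 + 2 + 1 = 19.

19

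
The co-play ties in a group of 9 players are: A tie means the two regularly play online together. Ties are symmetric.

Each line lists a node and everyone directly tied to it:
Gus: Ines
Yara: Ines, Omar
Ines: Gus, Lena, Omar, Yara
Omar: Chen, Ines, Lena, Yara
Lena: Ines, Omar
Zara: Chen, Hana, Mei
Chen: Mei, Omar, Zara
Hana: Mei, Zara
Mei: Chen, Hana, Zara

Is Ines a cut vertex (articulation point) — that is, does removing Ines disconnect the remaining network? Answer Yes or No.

Yes

Removing Ines leaves {Chen, Hana, Lena, Mei, Omar, Yara, and Zara} with no path to {Gus}, so the network splits into 2 components. Ines is a cut vertex.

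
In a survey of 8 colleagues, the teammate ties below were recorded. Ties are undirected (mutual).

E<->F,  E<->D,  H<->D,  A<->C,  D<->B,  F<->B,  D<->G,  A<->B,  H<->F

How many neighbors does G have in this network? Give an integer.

G is directly tied to D. That is 1 neighbor, so the degree of G is 1.

1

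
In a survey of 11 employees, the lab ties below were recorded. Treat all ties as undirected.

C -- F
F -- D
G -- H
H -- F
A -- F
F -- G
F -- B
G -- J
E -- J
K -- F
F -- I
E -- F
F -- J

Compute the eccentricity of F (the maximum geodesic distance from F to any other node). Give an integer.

1

Distances from F: A:1, B:1, C:1, D:1, E:1, G:1, H:1, I:1, J:1, K:1.
The largest is 1 (to E, K, D, G, A, J, H, I, B, and C), so the eccentricity of F is 1.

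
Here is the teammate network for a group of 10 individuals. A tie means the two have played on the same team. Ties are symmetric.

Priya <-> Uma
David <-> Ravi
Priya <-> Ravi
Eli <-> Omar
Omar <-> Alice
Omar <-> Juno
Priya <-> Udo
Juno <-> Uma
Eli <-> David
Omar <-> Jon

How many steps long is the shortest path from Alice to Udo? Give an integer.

5

One shortest route is Alice – Omar – Juno – Uma – Priya – Udo, which uses 5 edges, and at distance 4 from Alice we only reach {Priya, Ravi}, which does not include Udo. So d(Alice,Udo) = 5.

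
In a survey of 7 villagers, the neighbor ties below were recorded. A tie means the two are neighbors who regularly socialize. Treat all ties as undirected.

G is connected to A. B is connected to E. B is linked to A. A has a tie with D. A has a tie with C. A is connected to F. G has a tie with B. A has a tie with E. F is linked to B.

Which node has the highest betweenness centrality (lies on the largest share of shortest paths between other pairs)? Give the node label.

A

Unnormalized betweenness of each node: A:21/2, B:3/2, C:0, D:0, E:0, F:0, G:0.
A has the largest value, 21/2, making it the main broker — the node through which the most shortest paths run.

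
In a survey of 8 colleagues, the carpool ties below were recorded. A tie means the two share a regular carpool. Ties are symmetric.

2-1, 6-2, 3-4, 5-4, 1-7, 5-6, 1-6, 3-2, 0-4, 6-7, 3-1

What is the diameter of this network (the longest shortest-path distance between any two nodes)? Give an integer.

Eccentricity of each node (its greatest distance to any other): 0:4, 1:3, 2:3, 3:2, 4:3, 5:2, 6:3, 7:4.
The maximum eccentricity is 4, realized for instance by the pair 0–7 via 0 – 4 – 5 – 6 – 7. So the diameter is 4.

4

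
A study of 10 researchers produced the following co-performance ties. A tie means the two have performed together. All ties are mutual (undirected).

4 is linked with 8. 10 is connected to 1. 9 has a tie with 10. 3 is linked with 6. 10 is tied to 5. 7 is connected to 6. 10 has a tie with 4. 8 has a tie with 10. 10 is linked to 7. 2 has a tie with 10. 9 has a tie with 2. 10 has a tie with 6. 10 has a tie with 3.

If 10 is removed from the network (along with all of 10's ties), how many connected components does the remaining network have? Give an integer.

5

Without 10, the remaining ties split the others into: {1}; {2, 9}; {4, 8}; {3, 6, 7}; {5}.
That's 5 separate components.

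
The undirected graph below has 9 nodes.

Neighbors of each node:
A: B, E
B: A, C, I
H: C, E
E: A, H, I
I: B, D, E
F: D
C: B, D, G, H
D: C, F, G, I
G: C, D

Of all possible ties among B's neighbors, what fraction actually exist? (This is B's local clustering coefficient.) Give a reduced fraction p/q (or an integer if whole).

0

B's neighbors: A, C, and I (k = 3).
Possible neighbor pairs: C(3,2) = 3. Edges among them: none → e = 0.
Clustering(B) = 0/3 = 0.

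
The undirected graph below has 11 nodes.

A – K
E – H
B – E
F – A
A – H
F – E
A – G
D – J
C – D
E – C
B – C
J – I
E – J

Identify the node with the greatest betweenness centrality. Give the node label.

E

Unnormalized betweenness of each node: A:35/2, B:0, C:4, D:1, E:57/2, F:9, G:0, H:9, I:0, J:12, K:0.
E has the largest value, 57/2, making it the main broker — the node through which the most shortest paths run.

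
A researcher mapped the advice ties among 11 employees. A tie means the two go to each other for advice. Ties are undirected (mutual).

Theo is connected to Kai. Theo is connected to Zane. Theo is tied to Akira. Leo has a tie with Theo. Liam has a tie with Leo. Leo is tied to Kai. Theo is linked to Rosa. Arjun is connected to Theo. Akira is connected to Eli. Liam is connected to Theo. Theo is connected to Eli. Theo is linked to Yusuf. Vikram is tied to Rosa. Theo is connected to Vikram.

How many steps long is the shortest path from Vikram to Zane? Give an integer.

2

One shortest route is Vikram – Theo – Zane, which uses 2 edges, and Vikram and Zane are not directly tied, so nothing shorter exists. So d(Vikram,Zane) = 2.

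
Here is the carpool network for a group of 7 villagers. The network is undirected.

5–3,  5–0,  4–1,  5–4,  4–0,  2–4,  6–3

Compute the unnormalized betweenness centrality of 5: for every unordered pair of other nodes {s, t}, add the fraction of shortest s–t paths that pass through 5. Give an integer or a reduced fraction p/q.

8

Pairs whose geodesics pass through 5 — 2–6: 1; 2–3: 1; 1–6: 1; 1–3: 1; 6–0: 1; 6–4: 1; 0–3: 1; 4–3: 1.
All other pairs contribute 0.
Summing the contributions gives betweenness(5) = 8.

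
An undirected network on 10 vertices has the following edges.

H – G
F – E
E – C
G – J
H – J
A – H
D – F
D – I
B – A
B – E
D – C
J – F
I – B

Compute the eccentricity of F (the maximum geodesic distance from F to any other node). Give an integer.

Distances from F: A:3, B:2, C:2, D:1, E:1, G:2, H:2, I:2, J:1.
The largest is 3 (to A), so the eccentricity of F is 3.

3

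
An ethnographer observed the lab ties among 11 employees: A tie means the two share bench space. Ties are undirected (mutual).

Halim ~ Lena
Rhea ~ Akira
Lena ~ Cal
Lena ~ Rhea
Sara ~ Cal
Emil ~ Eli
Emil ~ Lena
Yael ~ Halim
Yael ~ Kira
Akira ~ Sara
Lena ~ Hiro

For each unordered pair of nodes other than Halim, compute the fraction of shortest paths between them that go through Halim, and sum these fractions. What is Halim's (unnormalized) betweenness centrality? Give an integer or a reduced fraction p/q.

Pairs whose geodesics pass through Halim — Sara–Yael: 1; Sara–Kira: 1; Hiro–Yael: 1; Hiro–Kira: 1; Lena–Yael: 1; Lena–Kira: 1; Rhea–Yael: 1; Rhea–Kira: 1; Yael–Cal: 1; Yael–Emil: 1; Yael–Akira: 1; Yael–Eli: 1; Cal–Kira: 1; Emil–Kira: 1 … (+2 more pairs).
All other pairs contribute 0.
Summing the contributions gives betweenness(Halim) = 16.

16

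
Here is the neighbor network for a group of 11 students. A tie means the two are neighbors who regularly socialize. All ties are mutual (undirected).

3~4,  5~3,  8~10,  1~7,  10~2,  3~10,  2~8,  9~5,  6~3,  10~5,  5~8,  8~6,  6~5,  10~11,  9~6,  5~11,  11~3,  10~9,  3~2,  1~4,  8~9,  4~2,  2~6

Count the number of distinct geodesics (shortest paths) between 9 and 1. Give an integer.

The shortest distance is 4. The length-4 paths are: 9–10–3–4–1; 9–6–3–4–1; 9–5–3–4–1; 9–10–2–4–1; 9–6–2–4–1; 9–8–2–4–1.
That gives 6 distinct shortest paths.

6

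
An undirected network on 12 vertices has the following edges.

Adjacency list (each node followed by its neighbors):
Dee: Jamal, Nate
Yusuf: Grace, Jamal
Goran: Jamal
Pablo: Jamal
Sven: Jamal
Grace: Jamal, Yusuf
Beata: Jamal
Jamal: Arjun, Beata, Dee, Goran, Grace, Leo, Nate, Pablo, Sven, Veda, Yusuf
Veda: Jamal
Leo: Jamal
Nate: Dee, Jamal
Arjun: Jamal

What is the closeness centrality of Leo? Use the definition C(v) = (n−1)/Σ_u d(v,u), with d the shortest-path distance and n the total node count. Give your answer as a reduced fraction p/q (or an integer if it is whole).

Distances from Leo: Arjun:2, Beata:2, Dee:2, Goran:2, Grace:2, Jamal:1, Nate:2, Pablo:2, Sven:2, Veda:2, Yusuf:2. Sum = 21.
n = 12, so closeness = 11/21.

11/21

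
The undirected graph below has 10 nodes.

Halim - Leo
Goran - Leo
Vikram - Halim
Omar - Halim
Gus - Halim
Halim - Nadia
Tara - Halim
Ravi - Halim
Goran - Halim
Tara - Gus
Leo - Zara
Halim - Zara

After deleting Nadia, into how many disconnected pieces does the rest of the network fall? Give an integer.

1

Nadia's neighbors (Halim) remain reachable from one another through other ties, so the rest of the network stays in one piece.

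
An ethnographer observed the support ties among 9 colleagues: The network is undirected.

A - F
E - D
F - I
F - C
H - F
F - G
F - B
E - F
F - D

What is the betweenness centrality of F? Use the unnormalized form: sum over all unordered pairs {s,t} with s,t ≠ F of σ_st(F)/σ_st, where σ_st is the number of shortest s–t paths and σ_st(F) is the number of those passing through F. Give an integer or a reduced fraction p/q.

27

Pairs whose geodesics pass through F — I–C: 1; I–H: 1; I–D: 1; I–E: 1; I–A: 1; I–G: 1; I–B: 1; C–H: 1; C–D: 1; C–E: 1; C–A: 1; C–G: 1; C–B: 1; H–D: 1 … (+13 more pairs).
All other pairs contribute 0.
Summing the contributions gives betweenness(F) = 27.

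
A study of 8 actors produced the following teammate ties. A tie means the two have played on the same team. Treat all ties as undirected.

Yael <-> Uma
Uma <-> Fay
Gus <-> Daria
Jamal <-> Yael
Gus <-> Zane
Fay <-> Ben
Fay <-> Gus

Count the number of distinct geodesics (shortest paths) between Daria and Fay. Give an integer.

The shortest distance is 2, and the only length-2 path is Daria–Gus–Fay. So there is exactly 1 shortest path.

1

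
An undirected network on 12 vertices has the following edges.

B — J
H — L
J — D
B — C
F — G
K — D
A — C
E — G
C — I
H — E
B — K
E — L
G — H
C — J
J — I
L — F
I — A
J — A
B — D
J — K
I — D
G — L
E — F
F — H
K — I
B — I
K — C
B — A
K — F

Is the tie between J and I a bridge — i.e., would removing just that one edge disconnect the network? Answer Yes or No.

No

Even without that edge, J still reaches I via J – B – I, so the network stays connected. Not a bridge.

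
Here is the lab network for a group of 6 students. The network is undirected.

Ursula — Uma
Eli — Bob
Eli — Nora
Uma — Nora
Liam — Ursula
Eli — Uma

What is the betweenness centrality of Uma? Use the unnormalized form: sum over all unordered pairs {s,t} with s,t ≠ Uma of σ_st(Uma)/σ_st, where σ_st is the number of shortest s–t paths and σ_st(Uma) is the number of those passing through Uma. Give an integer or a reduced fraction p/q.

Pairs whose geodesics pass through Uma — Nora–Ursula: 1; Nora–Liam: 1; Eli–Ursula: 1; Eli–Liam: 1; Ursula–Bob: 1; Liam–Bob: 1.
All other pairs contribute 0.
Summing the contributions gives betweenness(Uma) = 6.

6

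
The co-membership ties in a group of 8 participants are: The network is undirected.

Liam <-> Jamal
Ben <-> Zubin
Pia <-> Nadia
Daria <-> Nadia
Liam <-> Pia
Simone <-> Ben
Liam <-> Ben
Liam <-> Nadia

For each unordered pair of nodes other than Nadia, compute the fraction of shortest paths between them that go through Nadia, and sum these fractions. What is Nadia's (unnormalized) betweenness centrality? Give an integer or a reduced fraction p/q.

6

Pairs whose geodesics pass through Nadia — Liam–Daria: 1; Daria–Ben: 1; Daria–Jamal: 1; Daria–Zubin: 1; Daria–Simone: 1; Daria–Pia: 1.
All other pairs contribute 0.
Summing the contributions gives betweenness(Nadia) = 6.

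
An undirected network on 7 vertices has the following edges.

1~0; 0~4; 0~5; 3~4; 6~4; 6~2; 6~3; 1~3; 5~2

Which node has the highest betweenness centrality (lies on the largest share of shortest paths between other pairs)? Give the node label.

0

Unnormalized betweenness of each node: 0:11/3, 1:5/6, 2:4/3, 3:2, 4:11/6, 5:3/2, 6:17/6.
0 has the largest value, 11/3, making it the main broker — the node through which the most shortest paths run.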